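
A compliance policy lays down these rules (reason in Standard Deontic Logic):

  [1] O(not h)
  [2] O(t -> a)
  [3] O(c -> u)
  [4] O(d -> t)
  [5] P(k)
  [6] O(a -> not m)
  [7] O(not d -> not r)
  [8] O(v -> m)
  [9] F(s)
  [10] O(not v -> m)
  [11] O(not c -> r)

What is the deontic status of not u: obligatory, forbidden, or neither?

By case analysis on not v: premise 10 gives O(not v -> m) and premise 8 gives O(v -> m), so O(m) either way.
Premise 6 is O(a -> not m); contrapositively O(m -> not a). Since O(m) holds, K gives O(not a).
Premise 2 is O(t -> a); contrapositively O(not a -> not t). Since O(not a) holds, K gives O(not t).
Premise 4, O(d -> t), contraposes to O(not t -> not d); with O(not t) we get O(not d).
Premise 7 is O(not d -> not r); since O(not d), deontic closure gives O(not r).
Premise 11, O(not c -> r), contraposes to O(not r -> c); with O(not r) we get O(c).
Applying K to premise 3 (O(c -> u)) and O(c) yields O(u).
Premises 1, 5, 9 do not contribute to this derivation.
Thus O(u), which is F(not u): not u is forbidden.

Forbidden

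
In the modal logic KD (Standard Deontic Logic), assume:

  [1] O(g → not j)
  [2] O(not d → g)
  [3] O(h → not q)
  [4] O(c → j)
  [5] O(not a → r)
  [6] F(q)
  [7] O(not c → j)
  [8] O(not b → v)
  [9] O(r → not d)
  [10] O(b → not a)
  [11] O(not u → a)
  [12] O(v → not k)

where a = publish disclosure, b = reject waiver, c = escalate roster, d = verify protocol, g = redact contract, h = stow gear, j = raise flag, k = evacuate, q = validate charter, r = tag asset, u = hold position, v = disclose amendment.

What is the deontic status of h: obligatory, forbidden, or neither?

Neither

Premise 3 is O(h → not q); even if O(not q) held, inferring O(h) would be affirming the consequent — invalid.
No premise or chain of K-axiom applications forces O(h), and none forces O(not h). So h is neither obligatory nor forbidden under these norms.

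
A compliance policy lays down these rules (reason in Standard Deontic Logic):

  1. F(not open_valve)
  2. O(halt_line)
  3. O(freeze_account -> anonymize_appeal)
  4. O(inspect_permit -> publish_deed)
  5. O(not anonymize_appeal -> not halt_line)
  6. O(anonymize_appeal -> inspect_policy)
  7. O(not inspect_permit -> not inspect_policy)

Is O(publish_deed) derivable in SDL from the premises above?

Premise 2 states O(halt_line) outright.
Premise 5 is O(not anonymize_appeal -> not halt_line); contrapositively O(halt_line -> anonymize_appeal). Since O(halt_line) holds, K gives O(anonymize_appeal).
With premise 6, O(anonymize_appeal -> inspect_policy), the K-axiom yields O(inspect_policy).
Premise 7 is O(not inspect_permit -> not inspect_policy); contrapositively O(inspect_policy -> inspect_permit). Since O(inspect_policy) holds, K gives O(inspect_permit).
Applying K to premise 4 (O(inspect_permit -> publish_deed)) and O(inspect_permit) yields O(publish_deed).
Premises 1, 3 do not contribute to this derivation.
So O(publish_deed) follows.

Yes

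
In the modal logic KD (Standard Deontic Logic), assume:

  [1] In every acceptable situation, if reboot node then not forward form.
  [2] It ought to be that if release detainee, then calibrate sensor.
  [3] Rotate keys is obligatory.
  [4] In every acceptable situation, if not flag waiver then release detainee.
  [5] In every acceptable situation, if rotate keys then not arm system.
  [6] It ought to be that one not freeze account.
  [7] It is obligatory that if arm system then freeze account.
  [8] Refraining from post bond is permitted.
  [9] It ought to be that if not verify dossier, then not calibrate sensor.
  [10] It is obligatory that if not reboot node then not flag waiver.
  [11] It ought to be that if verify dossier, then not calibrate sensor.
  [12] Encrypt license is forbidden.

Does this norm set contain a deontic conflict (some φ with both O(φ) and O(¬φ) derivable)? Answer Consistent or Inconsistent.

Premise 7 is O(arm_system → freeze_account), but O(arm_system) is not derivable from the premises, so it does not yield O(freeze_account).
So O(freeze_account) is not derivable, and the apparent clash with O(¬freeze_account) does not arise.
A world satisfying every obligation exists (e.g. arm_system=false, calibrate_sensor=false, encrypt_license=false, flag_waiver=true, forward_form=false, freeze_account=false, post_bond=false, reboot_node=true, release_detainee=false, rotate_keys=true, verify_dossier=false); no atom is both obligatory and forbidden, so the set is consistent.

Consistent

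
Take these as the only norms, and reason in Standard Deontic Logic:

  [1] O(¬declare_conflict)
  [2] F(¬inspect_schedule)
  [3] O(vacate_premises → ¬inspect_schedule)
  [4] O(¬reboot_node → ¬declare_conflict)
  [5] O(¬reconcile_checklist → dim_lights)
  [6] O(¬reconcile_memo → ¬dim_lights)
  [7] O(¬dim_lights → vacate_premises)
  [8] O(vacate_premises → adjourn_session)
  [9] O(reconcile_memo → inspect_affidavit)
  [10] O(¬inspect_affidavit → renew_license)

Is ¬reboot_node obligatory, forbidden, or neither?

Neither

Premise 4 is O(¬reboot_node → ¬declare_conflict); even if O(¬declare_conflict) held, inferring O(¬reboot_node) would be affirming the consequent — invalid.
No premise or chain of K-axiom applications forces O(¬reboot_node), and none forces O(reboot_node). So ¬reboot_node is neither obligatory nor forbidden under these norms.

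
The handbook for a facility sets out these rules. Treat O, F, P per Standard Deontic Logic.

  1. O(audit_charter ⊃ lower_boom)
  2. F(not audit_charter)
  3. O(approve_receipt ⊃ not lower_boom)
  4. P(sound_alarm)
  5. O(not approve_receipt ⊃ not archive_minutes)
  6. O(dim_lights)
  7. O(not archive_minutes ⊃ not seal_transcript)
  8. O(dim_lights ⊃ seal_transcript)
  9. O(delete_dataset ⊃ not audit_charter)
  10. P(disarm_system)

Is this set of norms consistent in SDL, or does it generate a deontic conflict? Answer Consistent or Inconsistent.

From premise 6 we have O(dim_lights).
With premise 8, O(dim_lights ⊃ seal_transcript), the K-axiom yields O(seal_transcript).
Premise 7 is O(not archive_minutes ⊃ not seal_transcript); contrapositively O(seal_transcript ⊃ archive_minutes). Since O(seal_transcript) holds, K gives O(archive_minutes).
The contrapositive of premise 5 (O(not approve_receipt ⊃ not archive_minutes)) is O(archive_minutes ⊃ approve_receipt), and O(archive_minutes) is already established, so O(approve_receipt).
Applying K to premise 3 (O(approve_receipt ⊃ not lower_boom)) and O(approve_receipt) yields O(not lower_boom).
Premise 1, O(audit_charter ⊃ lower_boom), contraposes to O(not lower_boom ⊃ not audit_charter); with O(not lower_boom) we get O(not audit_charter).
But premise 2, F(not audit_charter), means O(audit_charter).
We now have both O(not audit_charter) and O(audit_charter) — audit_charter is simultaneously obligatory and forbidden, violating the D-axiom.

Inconsistent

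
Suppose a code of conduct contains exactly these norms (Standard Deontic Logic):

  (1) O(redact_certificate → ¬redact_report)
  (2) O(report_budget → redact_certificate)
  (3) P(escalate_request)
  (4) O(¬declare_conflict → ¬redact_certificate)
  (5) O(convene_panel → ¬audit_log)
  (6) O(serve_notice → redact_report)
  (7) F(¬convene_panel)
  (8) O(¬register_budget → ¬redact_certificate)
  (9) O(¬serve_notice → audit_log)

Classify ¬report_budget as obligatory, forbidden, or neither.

F(¬convene_panel) at premise 7 means O(convene_panel).
From O(convene_panel) and premise 5, O(convene_panel → ¬audit_log), we obtain O(¬audit_log).
Premise 9, O(¬serve_notice → audit_log), contraposes to O(¬audit_log → serve_notice); with O(¬audit_log) we get O(serve_notice).
From O(serve_notice) and premise 6, O(serve_notice → redact_report), we obtain O(redact_report).
Premise 1 is O(redact_certificate → ¬redact_report); contrapositively O(redact_report → ¬redact_certificate). Since O(redact_report) holds, K gives O(¬redact_certificate).
Premise 2, O(report_budget → redact_certificate), contraposes to O(¬redact_certificate → ¬report_budget); with O(¬redact_certificate) we get O(¬report_budget).
Premises 3, 4, 8 do not contribute to this derivation.
Hence ¬report_budget is obligatory.

Obligatory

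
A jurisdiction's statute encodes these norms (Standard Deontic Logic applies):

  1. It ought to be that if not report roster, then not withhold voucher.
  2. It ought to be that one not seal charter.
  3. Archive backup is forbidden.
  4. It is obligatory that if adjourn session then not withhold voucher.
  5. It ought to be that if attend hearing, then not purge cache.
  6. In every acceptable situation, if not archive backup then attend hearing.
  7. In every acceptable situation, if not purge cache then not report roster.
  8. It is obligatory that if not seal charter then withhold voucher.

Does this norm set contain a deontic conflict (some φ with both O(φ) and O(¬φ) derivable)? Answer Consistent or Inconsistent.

Premise 3 is F(archive_backup), i.e. O(¬archive_backup).
From O(¬archive_backup) and premise 6, O(¬archive_backup → attend_hearing), we obtain O(attend_hearing).
Applying K to premise 5 (O(attend_hearing → ¬purge_cache)) and O(attend_hearing) yields O(¬purge_cache).
From O(¬purge_cache) and premise 7, O(¬purge_cache → ¬report_roster), we obtain O(¬report_roster).
Applying K to premise 1 (O(¬report_roster → ¬withhold_voucher)) and O(¬report_roster) yields O(¬withhold_voucher).
Premise 8, O(¬seal_charter → withhold_voucher), contraposes to O(¬withhold_voucher → seal_charter); with O(¬withhold_voucher) we get O(seal_charter).
However, premise 2 gives O(¬seal_charter).
We now have both O(seal_charter) and O(¬seal_charter) — seal_charter is simultaneously obligatory and forbidden, violating the D-axiom.

Inconsistent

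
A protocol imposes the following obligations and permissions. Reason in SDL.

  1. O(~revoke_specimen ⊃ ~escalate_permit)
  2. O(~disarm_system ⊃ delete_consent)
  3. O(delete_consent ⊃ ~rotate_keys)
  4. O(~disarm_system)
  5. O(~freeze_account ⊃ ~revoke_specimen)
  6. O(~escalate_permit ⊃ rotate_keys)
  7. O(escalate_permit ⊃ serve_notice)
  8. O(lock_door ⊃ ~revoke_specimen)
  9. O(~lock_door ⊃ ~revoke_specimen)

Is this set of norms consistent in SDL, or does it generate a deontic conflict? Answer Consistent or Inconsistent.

Inconsistent

Premises 8 and 9 are O(lock_door ⊃ ~revoke_specimen) and O(~lock_door ⊃ ~revoke_specimen); every ideal world satisfies lock_door or ~lock_door, so in either case ~revoke_specimen holds — hence O(~revoke_specimen).
Premise 1 is O(~revoke_specimen ⊃ ~escalate_permit); since O(~revoke_specimen), deontic closure gives O(~escalate_permit).
Premise 6 is O(~escalate_permit ⊃ rotate_keys); since O(~escalate_permit), deontic closure gives O(rotate_keys).
Premise 3 is O(delete_consent ⊃ ~rotate_keys); contrapositively O(rotate_keys ⊃ ~delete_consent). Since O(rotate_keys) holds, K gives O(~delete_consent).
Premise 2 is O(~disarm_system ⊃ delete_consent); contrapositively O(~delete_consent ⊃ disarm_system). Since O(~delete_consent) holds, K gives O(disarm_system).
But premise 4 directly asserts O(~disarm_system).
We now have both O(disarm_system) and O(~disarm_system) — disarm_system is simultaneously obligatory and forbidden, violating the D-axiom.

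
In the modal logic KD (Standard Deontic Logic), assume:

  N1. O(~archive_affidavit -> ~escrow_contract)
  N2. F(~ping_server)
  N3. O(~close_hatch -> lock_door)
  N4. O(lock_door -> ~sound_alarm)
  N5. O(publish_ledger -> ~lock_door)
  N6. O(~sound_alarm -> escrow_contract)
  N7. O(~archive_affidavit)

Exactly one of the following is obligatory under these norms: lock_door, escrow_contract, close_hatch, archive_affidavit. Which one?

From premise 7 we have O(~archive_affidavit).
With premise 1, O(~archive_affidavit -> ~escrow_contract), the K-axiom yields O(~escrow_contract).
Premise 6 is O(~sound_alarm -> escrow_contract); contrapositively O(~escrow_contract -> sound_alarm). Since O(~escrow_contract) holds, K gives O(sound_alarm).
Premise 4, O(lock_door -> ~sound_alarm), contraposes to O(sound_alarm -> ~lock_door); with O(sound_alarm) we get O(~lock_door).
Premise 3, O(~close_hatch -> lock_door), contraposes to O(~lock_door -> close_hatch); with O(~lock_door) we get O(close_hatch).
So O(close_hatch) holds — close_hatch is obligatory. None of the other listed options is made obligatory by any chain of premises.

close_hatch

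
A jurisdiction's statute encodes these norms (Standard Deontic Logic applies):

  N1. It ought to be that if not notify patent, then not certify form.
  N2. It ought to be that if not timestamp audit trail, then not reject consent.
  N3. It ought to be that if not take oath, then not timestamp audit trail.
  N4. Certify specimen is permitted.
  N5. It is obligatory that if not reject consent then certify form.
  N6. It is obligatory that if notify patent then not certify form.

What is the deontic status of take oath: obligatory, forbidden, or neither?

Premises 1 and 6 cover both cases: O(¬notify_patent → ¬certify_form) and O(notify_patent → ¬certify_form). Since ¬notify_patent ∨ notify_patent is a tautology, O(¬certify_form) follows.
Premise 5, O(¬reject_consent → certify_form), contraposes to O(¬certify_form → reject_consent); with O(¬certify_form) we get O(reject_consent).
The contrapositive of premise 2 (O(¬timestamp_audit_trail → ¬reject_consent)) is O(reject_consent → timestamp_audit_trail), and O(reject_consent) is already established, so O(timestamp_audit_trail).
Premise 3 is O(¬take_oath → ¬timestamp_audit_trail); contrapositively O(timestamp_audit_trail → take_oath). Since O(timestamp_audit_trail) holds, K gives O(take_oath).
Premise 4 does not contribute to this derivation.
Hence take_oath is obligatory.

Obligatory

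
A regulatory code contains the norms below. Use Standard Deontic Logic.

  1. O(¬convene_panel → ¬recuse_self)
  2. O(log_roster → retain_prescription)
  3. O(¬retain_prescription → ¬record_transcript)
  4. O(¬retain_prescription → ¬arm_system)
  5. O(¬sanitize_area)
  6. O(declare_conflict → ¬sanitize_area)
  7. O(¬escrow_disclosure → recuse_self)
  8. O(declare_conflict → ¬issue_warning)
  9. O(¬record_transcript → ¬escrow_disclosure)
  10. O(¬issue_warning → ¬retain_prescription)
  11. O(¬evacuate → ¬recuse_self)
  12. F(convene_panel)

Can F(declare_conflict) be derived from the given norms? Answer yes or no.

Yes

Premise 12, F(convene_panel), is equivalent to O(¬convene_panel).
From O(¬convene_panel) and premise 1, O(¬convene_panel → ¬recuse_self), we obtain O(¬recuse_self).
Premise 7 is O(¬escrow_disclosure → recuse_self); contrapositively O(¬recuse_self → escrow_disclosure). Since O(¬recuse_self) holds, K gives O(escrow_disclosure).
Premise 9 is O(¬record_transcript → ¬escrow_disclosure); contrapositively O(escrow_disclosure → record_transcript). Since O(escrow_disclosure) holds, K gives O(record_transcript).
Premise 3, O(¬retain_prescription → ¬record_transcript), contraposes to O(record_transcript → retain_prescription); with O(record_transcript) we get O(retain_prescription).
The contrapositive of premise 10 (O(¬issue_warning → ¬retain_prescription)) is O(retain_prescription → issue_warning), and O(retain_prescription) is already established, so O(issue_warning).
The contrapositive of premise 8 (O(declare_conflict → ¬issue_warning)) is O(issue_warning → ¬declare_conflict), and O(issue_warning) is already established, so O(¬declare_conflict).
Premises 2, 4, 5, 6, 11 do not contribute to this derivation.
So O(¬declare_conflict) holds, i.e. F(declare_conflict). The claim follows.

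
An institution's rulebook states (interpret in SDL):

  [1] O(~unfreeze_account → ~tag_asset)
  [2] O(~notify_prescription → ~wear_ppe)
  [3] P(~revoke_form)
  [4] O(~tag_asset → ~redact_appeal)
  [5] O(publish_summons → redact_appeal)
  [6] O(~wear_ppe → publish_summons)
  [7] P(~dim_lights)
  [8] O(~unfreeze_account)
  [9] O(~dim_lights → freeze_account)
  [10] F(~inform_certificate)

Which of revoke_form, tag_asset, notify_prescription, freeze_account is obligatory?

notify_prescription

From premise 8 we have O(~unfreeze_account).
Applying K to premise 1 (O(~unfreeze_account → ~tag_asset)) and O(~unfreeze_account) yields O(~tag_asset).
Applying K to premise 4 (O(~tag_asset → ~redact_appeal)) and O(~tag_asset) yields O(~redact_appeal).
The contrapositive of premise 5 (O(publish_summons → redact_appeal)) is O(~redact_appeal → ~publish_summons), and O(~redact_appeal) is already established, so O(~publish_summons).
Premise 6, O(~wear_ppe → publish_summons), contraposes to O(~publish_summons → wear_ppe); with O(~publish_summons) we get O(wear_ppe).
Premise 2 is O(~notify_prescription → ~wear_ppe); contrapositively O(wear_ppe → notify_prescription). Since O(wear_ppe) holds, K gives O(notify_prescription).
So O(notify_prescription) holds — notify_prescription is obligatory. None of the other listed options is made obligatory by any chain of premises.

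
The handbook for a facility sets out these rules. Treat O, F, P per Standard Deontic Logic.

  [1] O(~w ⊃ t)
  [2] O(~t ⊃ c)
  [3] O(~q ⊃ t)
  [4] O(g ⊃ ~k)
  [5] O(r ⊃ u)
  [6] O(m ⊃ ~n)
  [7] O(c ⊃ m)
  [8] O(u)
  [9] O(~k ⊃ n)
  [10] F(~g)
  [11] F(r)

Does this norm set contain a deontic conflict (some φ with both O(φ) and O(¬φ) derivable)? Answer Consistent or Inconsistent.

Premise 5 is O(r ⊃ u); even if O(u) held, inferring O(r) would be affirming the consequent — invalid.
So O(r) is not derivable, and the apparent clash with O(~r) does not arise.
A world satisfying every obligation exists (e.g. c=false, g=true, k=false, m=false, n=true, q=false, r=false, t=true, u=true, w=false); no atom is both obligatory and forbidden, so the set is consistent.

Consistent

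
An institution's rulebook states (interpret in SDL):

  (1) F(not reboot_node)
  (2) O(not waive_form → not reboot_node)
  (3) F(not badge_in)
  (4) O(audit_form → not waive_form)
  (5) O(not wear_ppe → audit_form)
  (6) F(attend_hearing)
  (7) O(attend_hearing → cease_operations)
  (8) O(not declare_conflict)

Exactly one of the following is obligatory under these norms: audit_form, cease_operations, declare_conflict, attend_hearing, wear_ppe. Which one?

wear_ppe

Premise 1, F(not reboot_node), is equivalent to O(reboot_node).
Premise 2 is O(not waive_form → not reboot_node); contrapositively O(reboot_node → waive_form). Since O(reboot_node) holds, K gives O(waive_form).
Premise 4 is O(audit_form → not waive_form); contrapositively O(waive_form → not audit_form). Since O(waive_form) holds, K gives O(not audit_form).
Premise 5 is O(not wear_ppe → audit_form); contrapositively O(not audit_form → wear_ppe). Since O(not audit_form) holds, K gives O(wear_ppe).
So O(wear_ppe) holds — wear_ppe is obligatory. None of the other listed options is made obligatory by any chain of premises.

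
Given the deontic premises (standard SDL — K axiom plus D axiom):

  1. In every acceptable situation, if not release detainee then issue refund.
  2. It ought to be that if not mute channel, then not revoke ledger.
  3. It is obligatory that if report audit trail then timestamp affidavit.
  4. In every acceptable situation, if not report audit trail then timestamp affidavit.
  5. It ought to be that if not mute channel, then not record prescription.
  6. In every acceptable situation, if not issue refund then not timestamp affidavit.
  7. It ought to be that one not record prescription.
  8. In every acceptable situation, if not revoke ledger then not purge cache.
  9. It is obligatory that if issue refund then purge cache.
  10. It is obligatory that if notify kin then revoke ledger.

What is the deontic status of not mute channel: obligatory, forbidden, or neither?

Premises 3 and 4 cover both cases: O(report_audit_trail → timestamp_affidavit) and O(¬report_audit_trail → timestamp_affidavit). Since report_audit_trail ∨ ¬report_audit_trail is a tautology, O(timestamp_affidavit) follows.
Premise 6 is O(¬issue_refund → ¬timestamp_affidavit); contrapositively O(timestamp_affidavit → issue_refund). Since O(timestamp_affidavit) holds, K gives O(issue_refund).
Premise 9 is O(issue_refund → purge_cache); since O(issue_refund), deontic closure gives O(purge_cache).
Premise 8 is O(¬revoke_ledger → ¬purge_cache); contrapositively O(purge_cache → revoke_ledger). Since O(purge_cache) holds, K gives O(revoke_ledger).
Premise 2 is O(¬mute_channel → ¬revoke_ledger); contrapositively O(revoke_ledger → mute_channel). Since O(revoke_ledger) holds, K gives O(mute_channel).
Premises 1, 5, 7, 10 do not contribute to this derivation.
Thus O(mute_channel), which is F(¬mute_channel): ¬mute_channel is forbidden.

Forbidden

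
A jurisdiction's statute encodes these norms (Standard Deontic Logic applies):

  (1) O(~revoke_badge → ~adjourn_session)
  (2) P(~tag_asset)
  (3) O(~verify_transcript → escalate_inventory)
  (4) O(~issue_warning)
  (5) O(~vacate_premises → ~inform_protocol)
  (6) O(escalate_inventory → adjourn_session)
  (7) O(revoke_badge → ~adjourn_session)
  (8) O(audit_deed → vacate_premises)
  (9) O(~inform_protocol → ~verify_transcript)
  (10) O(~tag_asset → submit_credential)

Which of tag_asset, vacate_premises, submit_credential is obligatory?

vacate_premises

Premises 1 and 7 are O(~revoke_badge → ~adjourn_session) and O(revoke_badge → ~adjourn_session); every ideal world satisfies ~revoke_badge or revoke_badge, so in either case ~adjourn_session holds — hence O(~adjourn_session).
Premise 6 is O(escalate_inventory → adjourn_session); contrapositively O(~adjourn_session → ~escalate_inventory). Since O(~adjourn_session) holds, K gives O(~escalate_inventory).
Premise 3, O(~verify_transcript → escalate_inventory), contraposes to O(~escalate_inventory → verify_transcript); with O(~escalate_inventory) we get O(verify_transcript).
Premise 9 is O(~inform_protocol → ~verify_transcript); contrapositively O(verify_transcript → inform_protocol). Since O(verify_transcript) holds, K gives O(inform_protocol).
Premise 5 is O(~vacate_premises → ~inform_protocol); contrapositively O(inform_protocol → vacate_premises). Since O(inform_protocol) holds, K gives O(vacate_premises).
So O(vacate_premises) holds — vacate_premises is obligatory. None of the other listed options is made obligatory by any chain of premises.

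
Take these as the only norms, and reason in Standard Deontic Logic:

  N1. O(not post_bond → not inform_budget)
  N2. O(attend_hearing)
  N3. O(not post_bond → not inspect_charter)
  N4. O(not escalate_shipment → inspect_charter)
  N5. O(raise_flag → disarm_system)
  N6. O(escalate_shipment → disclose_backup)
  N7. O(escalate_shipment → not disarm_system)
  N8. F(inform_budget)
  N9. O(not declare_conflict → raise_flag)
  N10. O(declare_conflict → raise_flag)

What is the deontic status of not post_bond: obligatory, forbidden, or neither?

Forbidden

By case analysis on declare_conflict: premise 10 gives O(declare_conflict → raise_flag) and premise 9 gives O(not declare_conflict → raise_flag), so O(raise_flag) either way.
Applying K to premise 5 (O(raise_flag → disarm_system)) and O(raise_flag) yields O(disarm_system).
Premise 7 is O(escalate_shipment → not disarm_system); contrapositively O(disarm_system → not escalate_shipment). Since O(disarm_system) holds, K gives O(not escalate_shipment).
Premise 4 is O(not escalate_shipment → inspect_charter); since O(not escalate_shipment), deontic closure gives O(inspect_charter).
Premise 3 is O(not post_bond → not inspect_charter); contrapositively O(inspect_charter → post_bond). Since O(inspect_charter) holds, K gives O(post_bond).
Premises 1, 2, 6, 8 do not contribute to this derivation.
Thus O(post_bond), which is F(not post_bond): not post_bond is forbidden.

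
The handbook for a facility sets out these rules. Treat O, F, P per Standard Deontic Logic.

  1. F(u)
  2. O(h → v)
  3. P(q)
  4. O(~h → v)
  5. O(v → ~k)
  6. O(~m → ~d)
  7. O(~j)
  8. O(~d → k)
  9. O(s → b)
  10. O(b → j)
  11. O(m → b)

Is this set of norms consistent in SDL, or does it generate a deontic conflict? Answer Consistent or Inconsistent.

Premises 2 and 4 cover both cases: O(h → v) and O(~h → v). Since h ∨ ~h is a tautology, O(v) follows.
Premise 5 is O(v → ~k); since O(v), deontic closure gives O(~k).
The contrapositive of premise 8 (O(~d → k)) is O(~k → d), and O(~k) is already established, so O(d).
Premise 6, O(~m → ~d), contraposes to O(d → m); with O(d) we get O(m).
Applying K to premise 11 (O(m → b)) and O(m) yields O(b).
Applying K to premise 10 (O(b → j)) and O(b) yields O(j).
But premise 7 directly asserts O(~j).
We now have both O(j) and O(~j) — j is simultaneously obligatory and forbidden, violating the D-axiom.

Inconsistent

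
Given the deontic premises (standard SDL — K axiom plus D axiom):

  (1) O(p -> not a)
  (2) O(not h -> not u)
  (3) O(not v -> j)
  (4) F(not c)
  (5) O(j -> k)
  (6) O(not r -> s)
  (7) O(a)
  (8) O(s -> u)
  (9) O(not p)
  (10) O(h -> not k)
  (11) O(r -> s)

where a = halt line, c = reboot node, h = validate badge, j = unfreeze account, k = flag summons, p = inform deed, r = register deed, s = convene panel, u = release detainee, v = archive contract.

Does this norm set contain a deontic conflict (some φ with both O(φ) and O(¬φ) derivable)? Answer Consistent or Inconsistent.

Consistent

Premise 1 is O(p -> not a), but O(p) is not derivable from the premises, so it does not yield O(not a).
So O(not a) is not derivable, and the apparent clash with O(a) does not arise.
A world satisfying every obligation exists (e.g. a=true, c=true, h=true, j=false, k=false, p=false, r=false, s=true, u=true, v=true); no atom is both obligatory and forbidden, so the set is consistent.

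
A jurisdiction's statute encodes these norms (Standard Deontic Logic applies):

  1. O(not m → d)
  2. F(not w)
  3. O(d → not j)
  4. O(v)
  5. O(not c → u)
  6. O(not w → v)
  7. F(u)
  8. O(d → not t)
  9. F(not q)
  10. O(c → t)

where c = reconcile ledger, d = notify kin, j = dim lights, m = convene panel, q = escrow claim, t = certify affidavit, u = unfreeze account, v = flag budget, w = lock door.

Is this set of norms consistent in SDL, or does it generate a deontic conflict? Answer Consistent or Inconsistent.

Premise 6 is O(not w → v); even if O(v) held, inferring O(not w) would be affirming the consequent — invalid.
So O(not w) is not derivable, and the apparent clash with O(w) does not arise.
A world satisfying every obligation exists (e.g. c=true, d=false, j=false, m=true, q=true, t=true, u=false, v=true, w=true); no atom is both obligatory and forbidden, so the set is consistent.

Consistent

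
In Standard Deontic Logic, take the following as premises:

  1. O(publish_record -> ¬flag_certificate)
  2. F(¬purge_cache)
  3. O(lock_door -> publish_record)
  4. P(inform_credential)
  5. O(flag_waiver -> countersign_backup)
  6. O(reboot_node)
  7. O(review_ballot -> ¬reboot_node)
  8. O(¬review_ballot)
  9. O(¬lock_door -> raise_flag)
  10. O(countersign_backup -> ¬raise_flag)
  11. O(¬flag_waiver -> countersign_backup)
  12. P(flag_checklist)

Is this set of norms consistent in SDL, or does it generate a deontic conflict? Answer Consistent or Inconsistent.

Consistent

Premise 7 is O(review_ballot -> ¬reboot_node), but O(review_ballot) is not derivable from the premises, so it does not yield O(¬reboot_node).
So O(¬reboot_node) is not derivable, and the apparent clash with O(reboot_node) does not arise.
A world satisfying every obligation exists (e.g. countersign_backup=true, flag_certificate=false, flag_checklist=false, flag_waiver=false, inform_credential=false, lock_door=true, publish_record=true, purge_cache=true, raise_flag=false, reboot_node=true, review_ballot=false); no atom is both obligatory and forbidden, so the set is consistent.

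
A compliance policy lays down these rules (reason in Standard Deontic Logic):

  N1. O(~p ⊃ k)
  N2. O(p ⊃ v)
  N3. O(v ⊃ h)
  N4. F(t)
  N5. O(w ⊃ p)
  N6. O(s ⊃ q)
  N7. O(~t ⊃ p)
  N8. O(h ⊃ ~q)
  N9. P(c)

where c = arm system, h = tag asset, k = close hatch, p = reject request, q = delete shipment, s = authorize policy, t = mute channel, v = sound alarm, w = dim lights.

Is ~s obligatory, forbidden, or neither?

Premise 4, F(t), is equivalent to O(~t).
Premise 7 is O(~t ⊃ p); since O(~t), deontic closure gives O(p).
Premise 2 is O(p ⊃ v); since O(p), deontic closure gives O(v).
With premise 3, O(v ⊃ h), the K-axiom yields O(h).
Premise 8 is O(h ⊃ ~q); since O(h), deontic closure gives O(~q).
Premise 6, O(s ⊃ q), contraposes to O(~q ⊃ ~s); with O(~q) we get O(~s).
Premises 1, 5, 9 do not contribute to this derivation.
Hence ~s is obligatory.

Obligatory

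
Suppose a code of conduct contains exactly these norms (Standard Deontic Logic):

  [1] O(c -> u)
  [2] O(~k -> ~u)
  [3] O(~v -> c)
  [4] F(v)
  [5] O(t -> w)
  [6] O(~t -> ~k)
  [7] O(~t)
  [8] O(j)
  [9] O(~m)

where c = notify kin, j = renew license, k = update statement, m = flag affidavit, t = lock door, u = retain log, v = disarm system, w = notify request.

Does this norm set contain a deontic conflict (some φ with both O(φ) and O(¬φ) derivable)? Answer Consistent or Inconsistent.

Premise 7 gives O(~t).
From O(~t) and premise 6, O(~t -> ~k), we obtain O(~k).
Applying K to premise 2 (O(~k -> ~u)) and O(~k) yields O(~u).
Premise 1, O(c -> u), contraposes to O(~u -> ~c); with O(~u) we get O(~c).
The contrapositive of premise 3 (O(~v -> c)) is O(~c -> v), and O(~c) is already established, so O(v).
Yet premise 4 is F(v), i.e. O(~v).
We now have both O(v) and O(~v) — v is simultaneously obligatory and forbidden, violating the D-axiom.

Inconsistent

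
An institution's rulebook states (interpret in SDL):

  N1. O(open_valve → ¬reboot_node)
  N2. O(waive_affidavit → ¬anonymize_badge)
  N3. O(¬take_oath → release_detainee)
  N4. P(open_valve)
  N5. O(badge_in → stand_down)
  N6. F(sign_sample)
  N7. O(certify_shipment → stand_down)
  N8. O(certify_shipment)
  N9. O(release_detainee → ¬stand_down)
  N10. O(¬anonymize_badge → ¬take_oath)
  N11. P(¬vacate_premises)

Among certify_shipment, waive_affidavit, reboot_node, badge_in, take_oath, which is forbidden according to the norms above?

waive_affidavit

Premise 8 states O(certify_shipment) outright.
From O(certify_shipment) and premise 7, O(certify_shipment → stand_down), we obtain O(stand_down).
Premise 9 is O(release_detainee → ¬stand_down); contrapositively O(stand_down → ¬release_detainee). Since O(stand_down) holds, K gives O(¬release_detainee).
The contrapositive of premise 3 (O(¬take_oath → release_detainee)) is O(¬release_detainee → take_oath), and O(¬release_detainee) is already established, so O(take_oath).
Premise 10, O(¬anonymize_badge → ¬take_oath), contraposes to O(take_oath → anonymize_badge); with O(take_oath) we get O(anonymize_badge).
Premise 2, O(waive_affidavit → ¬anonymize_badge), contraposes to O(anonymize_badge → ¬waive_affidavit); with O(anonymize_badge) we get O(¬waive_affidavit).
So O(¬waive_affidavit) holds, i.e. waive_affidavit is forbidden. None of the other listed options is forbidden under the premises.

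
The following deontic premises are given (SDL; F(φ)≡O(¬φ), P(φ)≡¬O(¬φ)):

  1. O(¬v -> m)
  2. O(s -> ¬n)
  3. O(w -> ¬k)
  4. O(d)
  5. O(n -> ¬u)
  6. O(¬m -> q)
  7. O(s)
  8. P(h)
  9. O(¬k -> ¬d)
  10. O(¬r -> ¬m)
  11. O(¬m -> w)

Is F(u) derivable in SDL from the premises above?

Premise 5 is O(n -> ¬u), but O(n) is not derivable from the premises, so it does not yield O(¬u).
No other premise forces O(¬u). An ideal world satisfying every premise can still have u true, so F(u) is not derivable.

No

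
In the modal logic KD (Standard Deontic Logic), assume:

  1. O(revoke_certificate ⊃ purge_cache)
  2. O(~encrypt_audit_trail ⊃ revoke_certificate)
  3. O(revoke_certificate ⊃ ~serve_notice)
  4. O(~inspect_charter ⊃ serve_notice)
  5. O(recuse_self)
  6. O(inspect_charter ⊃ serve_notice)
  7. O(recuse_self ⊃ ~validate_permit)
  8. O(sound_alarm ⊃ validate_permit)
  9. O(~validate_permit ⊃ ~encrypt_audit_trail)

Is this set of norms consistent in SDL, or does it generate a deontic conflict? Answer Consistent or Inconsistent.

Premises 4 and 6 cover both cases: O(~inspect_charter ⊃ serve_notice) and O(inspect_charter ⊃ serve_notice). Since ~inspect_charter ∨ inspect_charter is a tautology, O(serve_notice) follows.
Premise 3 is O(revoke_certificate ⊃ ~serve_notice); contrapositively O(serve_notice ⊃ ~revoke_certificate). Since O(serve_notice) holds, K gives O(~revoke_certificate).
Premise 2 is O(~encrypt_audit_trail ⊃ revoke_certificate); contrapositively O(~revoke_certificate ⊃ encrypt_audit_trail). Since O(~revoke_certificate) holds, K gives O(encrypt_audit_trail).
Premise 9, O(~validate_permit ⊃ ~encrypt_audit_trail), contraposes to O(encrypt_audit_trail ⊃ validate_permit); with O(encrypt_audit_trail) we get O(validate_permit).
The contrapositive of premise 7 (O(recuse_self ⊃ ~validate_permit)) is O(validate_permit ⊃ ~recuse_self), and O(validate_permit) is already established, so O(~recuse_self).
But premise 5 directly asserts O(recuse_self).
We now have both O(~recuse_self) and O(recuse_self) — recuse_self is simultaneously obligatory and forbidden, violating the D-axiom.

Inconsistent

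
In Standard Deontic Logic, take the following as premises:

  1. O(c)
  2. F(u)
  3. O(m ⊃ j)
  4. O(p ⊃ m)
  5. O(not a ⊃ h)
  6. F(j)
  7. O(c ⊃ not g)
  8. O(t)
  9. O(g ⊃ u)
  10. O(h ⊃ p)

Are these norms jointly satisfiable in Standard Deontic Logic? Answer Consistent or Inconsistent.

Premise 9 is O(g ⊃ u), but O(g) is not derivable from the premises, so it does not yield O(u).
So O(u) is not derivable, and the apparent clash with O(not u) does not arise.
A world satisfying every obligation exists (e.g. a=true, c=true, g=false, h=false, j=false, m=false, p=false, t=true, u=false); no atom is both obligatory and forbidden, so the set is consistent.

Consistent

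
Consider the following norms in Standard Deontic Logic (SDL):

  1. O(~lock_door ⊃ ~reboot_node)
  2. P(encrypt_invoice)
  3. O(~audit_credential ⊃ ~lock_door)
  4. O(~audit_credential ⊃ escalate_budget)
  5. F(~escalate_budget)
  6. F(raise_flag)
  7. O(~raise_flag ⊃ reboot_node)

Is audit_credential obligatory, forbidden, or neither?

Obligatory

F(raise_flag) at premise 6 means O(~raise_flag).
Applying K to premise 7 (O(~raise_flag ⊃ reboot_node)) and O(~raise_flag) yields O(reboot_node).
Premise 1, O(~lock_door ⊃ ~reboot_node), contraposes to O(reboot_node ⊃ lock_door); with O(reboot_node) we get O(lock_door).
Premise 3 is O(~audit_credential ⊃ ~lock_door); contrapositively O(lock_door ⊃ audit_credential). Since O(lock_door) holds, K gives O(audit_credential).
Premises 2, 4, 5 do not contribute to this derivation.
Hence audit_credential is obligatory.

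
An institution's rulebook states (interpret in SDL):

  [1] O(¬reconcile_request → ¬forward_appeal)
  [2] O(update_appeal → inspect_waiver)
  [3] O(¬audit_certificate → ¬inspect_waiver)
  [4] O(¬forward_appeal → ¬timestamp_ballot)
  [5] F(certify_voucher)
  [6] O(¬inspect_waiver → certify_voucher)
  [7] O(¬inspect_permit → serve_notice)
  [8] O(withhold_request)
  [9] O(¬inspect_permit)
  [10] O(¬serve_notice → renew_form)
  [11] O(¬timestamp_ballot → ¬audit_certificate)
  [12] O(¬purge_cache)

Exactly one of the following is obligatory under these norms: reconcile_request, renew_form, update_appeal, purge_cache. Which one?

F(certify_voucher) at premise 5 means O(¬certify_voucher).
Premise 6 is O(¬inspect_waiver → certify_voucher); contrapositively O(¬certify_voucher → inspect_waiver). Since O(¬certify_voucher) holds, K gives O(inspect_waiver).
Premise 3, O(¬audit_certificate → ¬inspect_waiver), contraposes to O(inspect_waiver → audit_certificate); with O(inspect_waiver) we get O(audit_certificate).
Premise 11 is O(¬timestamp_ballot → ¬audit_certificate); contrapositively O(audit_certificate → timestamp_ballot). Since O(audit_certificate) holds, K gives O(timestamp_ballot).
Premise 4, O(¬forward_appeal → ¬timestamp_ballot), contraposes to O(timestamp_ballot → forward_appeal); with O(timestamp_ballot) we get O(forward_appeal).
The contrapositive of premise 1 (O(¬reconcile_request → ¬forward_appeal)) is O(forward_appeal → reconcile_request), and O(forward_appeal) is already established, so O(reconcile_request).
So O(reconcile_request) holds — reconcile_request is obligatory. None of the other listed options is made obligatory by any chain of premises.

reconcile_request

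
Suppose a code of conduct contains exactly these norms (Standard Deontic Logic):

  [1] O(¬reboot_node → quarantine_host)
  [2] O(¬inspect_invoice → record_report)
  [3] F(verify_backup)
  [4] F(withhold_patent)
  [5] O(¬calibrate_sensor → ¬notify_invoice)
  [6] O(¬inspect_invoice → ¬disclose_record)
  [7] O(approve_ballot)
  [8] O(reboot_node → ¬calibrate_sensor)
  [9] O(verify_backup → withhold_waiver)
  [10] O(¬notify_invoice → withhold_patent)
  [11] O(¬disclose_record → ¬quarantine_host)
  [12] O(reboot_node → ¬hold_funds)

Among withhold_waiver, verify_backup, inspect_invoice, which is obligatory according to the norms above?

inspect_invoice

F(withhold_patent) at premise 4 means O(¬withhold_patent).
Premise 10 is O(¬notify_invoice → withhold_patent); contrapositively O(¬withhold_patent → notify_invoice). Since O(¬withhold_patent) holds, K gives O(notify_invoice).
The contrapositive of premise 5 (O(¬calibrate_sensor → ¬notify_invoice)) is O(notify_invoice → calibrate_sensor), and O(notify_invoice) is already established, so O(calibrate_sensor).
Premise 8, O(reboot_node → ¬calibrate_sensor), contraposes to O(calibrate_sensor → ¬reboot_node); with O(calibrate_sensor) we get O(¬reboot_node).
Applying K to premise 1 (O(¬reboot_node → quarantine_host)) and O(¬reboot_node) yields O(quarantine_host).
Premise 11 is O(¬disclose_record → ¬quarantine_host); contrapositively O(quarantine_host → disclose_record). Since O(quarantine_host) holds, K gives O(disclose_record).
The contrapositive of premise 6 (O(¬inspect_invoice → ¬disclose_record)) is O(disclose_record → inspect_invoice), and O(disclose_record) is already established, so O(inspect_invoice).
So O(inspect_invoice) holds — inspect_invoice is obligatory. None of the other listed options is made obligatory by any chain of premises.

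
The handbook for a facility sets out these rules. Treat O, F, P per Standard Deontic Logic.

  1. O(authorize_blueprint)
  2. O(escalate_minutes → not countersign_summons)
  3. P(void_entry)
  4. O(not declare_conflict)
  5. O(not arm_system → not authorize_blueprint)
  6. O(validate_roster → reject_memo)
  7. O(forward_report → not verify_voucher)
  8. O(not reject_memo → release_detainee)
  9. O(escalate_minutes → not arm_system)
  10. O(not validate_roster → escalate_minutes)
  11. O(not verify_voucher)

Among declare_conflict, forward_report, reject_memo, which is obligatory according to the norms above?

reject_memo

Premise 1 states O(authorize_blueprint) outright.
Premise 5, O(not arm_system → not authorize_blueprint), contraposes to O(authorize_blueprint → arm_system); with O(authorize_blueprint) we get O(arm_system).
Premise 9, O(escalate_minutes → not arm_system), contraposes to O(arm_system → not escalate_minutes); with O(arm_system) we get O(not escalate_minutes).
Premise 10, O(not validate_roster → escalate_minutes), contraposes to O(not escalate_minutes → validate_roster); with O(not escalate_minutes) we get O(validate_roster).
Applying K to premise 6 (O(validate_roster → reject_memo)) and O(validate_roster) yields O(reject_memo).
So O(reject_memo) holds — reject_memo is obligatory. None of the other listed options is made obligatory by any chain of premises.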